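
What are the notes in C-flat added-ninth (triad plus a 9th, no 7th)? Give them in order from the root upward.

C-flat added-ninth: added-ninth on Cb.
Root: Cb
Major 3rd (3rd): Eb
Perfect 5th (5th): Gb
Major 9th (9th): Db

Cb – Eb – Gb – Db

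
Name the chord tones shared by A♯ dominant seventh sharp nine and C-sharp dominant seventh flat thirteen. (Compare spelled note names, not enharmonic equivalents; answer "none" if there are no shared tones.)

E♯ G♯

A♯ dominant seventh sharp nine = A♯, C𝄪, E♯, G♯, B𝄪.
C-sharp dominant seventh flat thirteen = C♯, E♯, G♯, B, A.
Shared: E♯, G♯.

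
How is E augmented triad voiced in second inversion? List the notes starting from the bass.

E augmented triad = E–G#–B#; second inversion → fifth (B#) lowest.

B#, E, G#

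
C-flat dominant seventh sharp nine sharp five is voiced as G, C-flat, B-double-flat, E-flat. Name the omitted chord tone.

D

C-flat dominant seventh sharp nine sharp five = C-flat, E-flat, G, B-double-flat, D. The voicing lacks the 9th (augmented 9th), D.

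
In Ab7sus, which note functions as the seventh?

Root of Ab7sus = Ab. The 7th is a minor 7th: Ab up a minor 7th → Gb.

Gb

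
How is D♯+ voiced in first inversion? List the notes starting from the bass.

F## A## D#

In root position, D♯+ is D#–F##–A##.
First inversion puts the third (F##) in the bass.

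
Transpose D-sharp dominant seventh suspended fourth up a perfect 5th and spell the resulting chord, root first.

A-sharp  D-sharp  E-sharp  G-sharp

D-sharp up a perfect 5th → A-sharp. New chord: A-sharp dominant seventh suspended fourth.
- root: A-sharp
- perfect 4th: D-sharp
- perfect 5th: E-sharp
- minor 7th: G-sharp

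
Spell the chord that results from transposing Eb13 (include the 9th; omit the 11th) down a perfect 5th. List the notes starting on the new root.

A♭, C, E♭, G♭, B♭, F

A perfect 5th down from E♭ is A♭, so the new chord is A♭ dominant thirteenth.
A♭ — root
C — major 3rd
E♭ — perfect 5th
G♭ — minor 7th
B♭ — major 9th
F — major 13th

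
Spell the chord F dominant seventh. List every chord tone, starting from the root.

F dominant seventh: dominant seventh on F.
Root: F
Major 3rd (3rd): A
Perfect 5th (5th): C
Minor 7th (7th): E♭

F, A, C, E♭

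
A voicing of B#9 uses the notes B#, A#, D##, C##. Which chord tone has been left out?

F##

B#9 = B#, D##, F##, A#, C##. The voicing lacks the 5th (perfect 5th), F##.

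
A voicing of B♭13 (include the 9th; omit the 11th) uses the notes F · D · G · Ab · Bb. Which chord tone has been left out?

C

B♭13 = Bb, D, F, Ab, C, G. The voicing lacks the 9th (major 9th), C.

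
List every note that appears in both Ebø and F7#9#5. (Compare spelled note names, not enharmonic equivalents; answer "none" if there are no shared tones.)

Eb

Ebø: Eb Gb Bbb Db
F7#9#5: F A C# Eb G#
Common to both → Eb.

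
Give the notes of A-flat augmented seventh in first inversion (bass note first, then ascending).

C – E – G-flat – A-flat

In root position, A-flat augmented seventh is A-flat–C–E–G-flat.
First inversion puts the third (C) in the bass.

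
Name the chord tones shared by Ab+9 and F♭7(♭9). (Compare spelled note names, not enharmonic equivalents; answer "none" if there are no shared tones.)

A♭

Ab+9 = A♭, C, E, G♭, B♭.
F♭7(♭9) = F♭, A♭, C♭, E𝄫, G𝄫.
Shared: A♭.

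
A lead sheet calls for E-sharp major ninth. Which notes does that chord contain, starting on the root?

E#, G##, B#, D##, F##

E-sharp major ninth is a major ninth built on E#.
- root: E#
- major 3rd: G##
- perfect 5th: B#
- major 7th: D##
- major 9th: F##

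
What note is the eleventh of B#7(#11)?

E##

B#7(#11) is built on B#; its 11th is an augmented 11th above the root.
A fourth above B uses the letter E, and the augmented 11th above B# is E##.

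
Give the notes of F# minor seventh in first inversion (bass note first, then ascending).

A – C# – E – F#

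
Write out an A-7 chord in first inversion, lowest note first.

C  E  G  A

In root position, A-7 is A–C–E–G.
First inversion puts the third (C) in the bass.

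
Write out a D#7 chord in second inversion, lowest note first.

In root position, D#7 is D#–F##–A#–C#.
Second inversion puts the fifth (A#) in the bass.

A#, C#, D#, F##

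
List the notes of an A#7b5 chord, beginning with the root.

A#7b5 is a dominant seventh flat five built on A#.
A# — root
C## — major 3rd
E — diminished 5th
G# — minor 7th

A# C## E G#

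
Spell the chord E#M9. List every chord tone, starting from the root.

E#, G##, B#, D##, F##

Root E#, quality major ninth:
root → E#
3rd (major 3rd) → G##
5th (perfect 5th) → B#
7th (major 7th) → D##
9th (major 9th) → F##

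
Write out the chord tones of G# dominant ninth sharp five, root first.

G# dominant ninth sharp five is a dominant ninth sharp five built on G-sharp.
G-sharp — root
B-sharp — major 3rd
D-double-sharp — augmented 5th
F-sharp — minor 7th
A-sharp — major 9th

G-sharp, B-sharp, D-double-sharp, F-sharp, A-sharp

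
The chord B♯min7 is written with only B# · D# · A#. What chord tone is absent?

The full B♯min7 chord is B#, D#, F##, A#.
Comparing with the voicing, the perfect 5th (5th) — F## — is absent.

F##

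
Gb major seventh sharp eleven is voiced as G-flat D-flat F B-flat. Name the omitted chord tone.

C

Gb major seventh sharp eleven = G-flat, B-flat, D-flat, F, C. The voicing lacks the 11th (augmented 11th), C.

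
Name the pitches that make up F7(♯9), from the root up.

F  A  C  E♭  G♯

F7(♯9) is a dominant seventh sharp nine built on F.
- root: F
- major 3rd: A
- perfect 5th: C
- minor 7th: E♭
- augmented 9th: G♯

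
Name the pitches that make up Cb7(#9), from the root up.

Cb – Eb – Gb – Bbb – D

Cb7(#9): dominant seventh sharp nine on Cb.
Cb — root
Eb — major 3rd
Gb — perfect 5th
Bbb — minor 7th
D — augmented 9th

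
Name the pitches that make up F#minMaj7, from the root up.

Root F#, quality minor-major seventh:
root → F#
3rd (minor 3rd) → A
5th (perfect 5th) → C#
7th (major 7th) → E#

F#  A  C#  E#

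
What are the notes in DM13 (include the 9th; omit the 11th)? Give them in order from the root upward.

DM13 is a major thirteenth built on D.
- root: D
- major 3rd: F♯
- perfect 5th: A
- major 7th: C♯
- major 9th: E
- major 13th: B

D – F♯ – A – C♯ – E – B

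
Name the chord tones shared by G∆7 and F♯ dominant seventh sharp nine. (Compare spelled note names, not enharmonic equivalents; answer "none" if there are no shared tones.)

G∆7 = G, B, D, F#.
F♯ dominant seventh sharp nine = F#, A#, C#, E, G##.
Shared: F#.

F#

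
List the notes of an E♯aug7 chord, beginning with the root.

E♯aug7: augmented seventh on E#.
root → E#
3rd (major 3rd) → G##
5th (augmented 5th) → B##
7th (minor 7th) → D#

E# – G## – B## – D#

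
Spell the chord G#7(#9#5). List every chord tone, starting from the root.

Root G#, quality dominant seventh sharp nine sharp five:
root → G#
3rd (major 3rd) → B#
5th (augmented 5th) → D##
7th (minor 7th) → F#
9th (augmented 9th) → A##

G# B# D## F# A##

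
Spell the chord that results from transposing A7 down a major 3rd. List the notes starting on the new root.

F A C E♭

Transposed root: A → F (major 3rd down). So we spell F dominant seventh:
root → F
3rd (major 3rd) → A
5th (perfect 5th) → C
7th (minor 7th) → E♭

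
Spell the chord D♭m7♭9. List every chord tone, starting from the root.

Db Fb Ab Cb Ebb

D♭m7♭9: minor seventh flat nine on Db.
Root: Db
Minor 3rd (3rd): Fb
Perfect 5th (5th): Ab
Minor 7th (7th): Cb
Minor 9th (9th): Ebb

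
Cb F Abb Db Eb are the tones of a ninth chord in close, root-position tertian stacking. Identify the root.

Db

Arranged so that each adjacent pair is a third by letter name: Db – F – Abb – Cb – Eb.
The bottom of that stack, Db, is the root (this is Db dominant ninth flat five).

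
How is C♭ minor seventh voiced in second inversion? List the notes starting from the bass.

G-flat – B-double-flat – C-flat – E-double-flat

In root position, C♭ minor seventh is C-flat–E-double-flat–G-flat–B-double-flat.
Second inversion puts the fifth (G-flat) in the bass.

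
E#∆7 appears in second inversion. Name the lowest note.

B#

E#∆7 in root position is E#–G##–B#–D##.
Second inversion places the fifth in the bass, which is B#.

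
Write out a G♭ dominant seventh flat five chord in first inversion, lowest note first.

B♭, D𝄫, F♭, G♭

In root position, G♭ dominant seventh flat five is G♭–B♭–D𝄫–F♭.
First inversion puts the third (B♭) in the bass.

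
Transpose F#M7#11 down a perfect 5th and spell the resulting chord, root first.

F# down a perfect 5th → B. New chord: B major seventh sharp eleven.
- root: B
- major 3rd: D#
- perfect 5th: F#
- major 7th: A#
- augmented 11th: E#

B, D#, F#, A#, E#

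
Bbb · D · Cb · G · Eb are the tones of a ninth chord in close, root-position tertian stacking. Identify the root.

Arranged so that each adjacent pair is a third by letter name: Cb – Eb – G – Bbb – D.
The bottom of that stack, Cb, is the root (this is Cb dominant seventh sharp nine sharp five).

Cb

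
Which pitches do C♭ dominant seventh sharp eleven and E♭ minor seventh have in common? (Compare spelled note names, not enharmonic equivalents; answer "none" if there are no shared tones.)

C♭ dominant seventh sharp eleven = C♭, E♭, G♭, B𝄫, F.
E♭ minor seventh = E♭, G♭, B♭, D♭.
Shared: E♭, G♭.

E♭ G♭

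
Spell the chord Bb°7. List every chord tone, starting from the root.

Bb°7 is a diminished seventh built on Bb.
Root: Bb
Minor 3rd (3rd): Db
Diminished 5th (5th): Fb
Diminished 7th (7th): Abb

Bb  Db  Fb  Abb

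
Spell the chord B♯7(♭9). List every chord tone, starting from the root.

B♯, D𝄪, F𝄪, A♯, C♯

B♯7(♭9) is a dominant seventh flat nine built on B♯.
B♯ — root
D𝄪 — major 3rd
F𝄪 — perfect 5th
A♯ — minor 7th
C♯ — minor 9th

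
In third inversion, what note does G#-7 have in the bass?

F♯

G#-7 in root position is G♯–B–D♯–F♯.
Third inversion places the seventh in the bass, which is F♯.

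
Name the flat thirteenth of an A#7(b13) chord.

F#

A#7(b13) is built on A#; its 13th is a minor 13th above the root.
A sixth above A uses the letter F, and the minor 13th above A# is F#.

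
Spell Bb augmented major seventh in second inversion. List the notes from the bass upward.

F-sharp – A – B-flat – D

Bb augmented major seventh = B-flat–D–F-sharp–A; second inversion → fifth (F-sharp) lowest.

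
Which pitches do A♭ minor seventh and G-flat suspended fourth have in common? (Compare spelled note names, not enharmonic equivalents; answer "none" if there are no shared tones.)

A♭ minor seventh: Ab Cb Eb Gb
G-flat suspended fourth: Gb Cb Db
Common to both → Cb, Gb.

Cb, Gb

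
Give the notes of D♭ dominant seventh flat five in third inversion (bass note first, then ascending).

D♭ dominant seventh flat five = D-flat–F–A-double-flat–C-flat; third inversion → seventh (C-flat) lowest.

C-flat, D-flat, F, A-double-flat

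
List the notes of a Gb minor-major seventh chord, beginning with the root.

G-flat, B-double-flat, D-flat, F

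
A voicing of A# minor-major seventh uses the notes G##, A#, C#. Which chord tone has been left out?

E#

A# minor-major seventh = A#, C#, E#, G##. The voicing lacks the 5th (perfect 5th), E#.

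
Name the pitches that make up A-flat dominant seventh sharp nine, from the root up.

A-flat dominant seventh sharp nine is a dominant seventh sharp nine built on Ab.
Root: Ab
Major 3rd (3rd): C
Perfect 5th (5th): Eb
Minor 7th (7th): Gb
Augmented 9th (9th): B

Ab – C – Eb – Gb – B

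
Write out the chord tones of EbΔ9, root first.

EbΔ9: major ninth on Eb.
Root: Eb
Major 3rd (3rd): G
Perfect 5th (5th): Bb
Major 7th (7th): D
Major 9th (9th): F

Eb, G, Bb, D, F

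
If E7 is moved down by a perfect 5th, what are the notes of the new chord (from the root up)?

A C♯ E G

Transposed root: E → A (perfect 5th down). So we spell A dominant seventh:
A — root
C♯ — major 3rd
E — perfect 5th
G — minor 7th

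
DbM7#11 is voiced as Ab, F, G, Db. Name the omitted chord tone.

DbM7#11 = Db, F, Ab, C, G. The voicing lacks the 7th (major 7th), C.

C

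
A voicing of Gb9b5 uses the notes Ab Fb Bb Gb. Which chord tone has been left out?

Gb9b5 = Gb, Bb, Dbb, Fb, Ab. The voicing lacks the 5th (diminished 5th), Dbb.

Dbb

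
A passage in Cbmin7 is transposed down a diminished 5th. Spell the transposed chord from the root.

A diminished 5th down from Cb is F, so the new chord is F minor seventh.
root → F
3rd (minor 3rd) → Ab
5th (perfect 5th) → C
7th (minor 7th) → Eb

F, Ab, C, Eb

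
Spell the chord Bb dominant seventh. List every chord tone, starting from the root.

Bb – D – F – Ab

Bb dominant seventh: dominant seventh on Bb.
- root: Bb
- major 3rd: D
- perfect 5th: F
- minor 7th: Ab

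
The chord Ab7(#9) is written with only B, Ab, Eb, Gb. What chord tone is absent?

The full Ab7(#9) chord is Ab, C, Eb, Gb, B.
Comparing with the voicing, the major 3rd (3rd) — C — is absent.

C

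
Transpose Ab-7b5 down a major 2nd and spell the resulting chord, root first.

Ab down a major 2nd → Gb. New chord: Gb half-diminished seventh.
root → Gb
3rd (minor 3rd) → Bbb
5th (diminished 5th) → Dbb
7th (minor 7th) → Fb

Gb, Bbb, Dbb, Fb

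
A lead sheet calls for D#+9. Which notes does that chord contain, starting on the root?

Root D#, quality dominant ninth sharp five:
- root: D#
- major 3rd: F##
- augmented 5th: A##
- minor 7th: C#
- major 9th: E#

D# F## A## C# E#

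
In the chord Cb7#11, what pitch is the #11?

F

Cb7#11 is built on Cb; its 11th is an augmented 11th above the root.
A fourth above C uses the letter F, and the augmented 11th above Cb is F.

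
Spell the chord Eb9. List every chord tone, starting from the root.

Eb9: dominant ninth on Eb.
root → Eb
3rd (major 3rd) → G
5th (perfect 5th) → Bb
7th (minor 7th) → Db
9th (major 9th) → F

Eb  G  Bb  Db  F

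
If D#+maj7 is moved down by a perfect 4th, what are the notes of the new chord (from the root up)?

Transposed root: D# → A# (perfect 4th down). So we spell A# augmented major seventh:
root → A#
3rd (major 3rd) → C##
5th (augmented 5th) → E##
7th (major 7th) → G##

A#  C##  E##  G##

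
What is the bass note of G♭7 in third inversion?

G♭7 in root position is Gb–Bb–Db–Fb.
Third inversion places the seventh in the bass, which is Fb.

Fb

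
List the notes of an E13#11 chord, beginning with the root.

E  G#  B  D  F#  A#  C#

Root E, quality dominant thirteenth sharp eleven:
Root: E
Major 3rd (3rd): G#
Perfect 5th (5th): B
Minor 7th (7th): D
Major 9th (9th): F#
Augmented 11th (11th): A#
Major 13th (13th): C#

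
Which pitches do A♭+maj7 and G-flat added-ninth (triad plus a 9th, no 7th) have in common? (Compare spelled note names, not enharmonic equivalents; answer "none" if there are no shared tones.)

Ab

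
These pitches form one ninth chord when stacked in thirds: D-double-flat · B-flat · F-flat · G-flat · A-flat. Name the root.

G-flat

Stacking in thirds gives G-flat – B-flat – D-double-flat – F-flat – A-flat, so G-flat is the root — G-flat dominant ninth flat five.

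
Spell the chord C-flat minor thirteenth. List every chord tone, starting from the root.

Cb, Ebb, Gb, Bbb, Db, Fb, Ab

C-flat minor thirteenth is a minor thirteenth built on Cb.
Cb — root
Ebb — minor 3rd
Gb — perfect 5th
Bbb — minor 7th
Db — major 9th
Fb — perfect 11th
Ab — major 13th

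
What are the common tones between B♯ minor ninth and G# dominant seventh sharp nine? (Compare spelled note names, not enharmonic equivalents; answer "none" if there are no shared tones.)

B♯ minor ninth = B-sharp, D-sharp, F-double-sharp, A-sharp, C-double-sharp.
G# dominant seventh sharp nine = G-sharp, B-sharp, D-sharp, F-sharp, A-double-sharp.
Shared: B-sharp, D-sharp.

B-sharp D-sharp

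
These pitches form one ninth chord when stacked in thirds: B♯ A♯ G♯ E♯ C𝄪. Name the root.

Arranged so that each adjacent pair is a third by letter name: A♯ – C𝄪 – E♯ – G♯ – B♯.
The bottom of that stack, A♯, is the root (this is A♯ dominant ninth).

A♯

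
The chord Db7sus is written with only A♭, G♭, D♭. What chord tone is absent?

The full Db7sus chord is D♭, G♭, A♭, C♭.
Comparing with the voicing, the minor 7th (7th) — C♭ — is absent.

C♭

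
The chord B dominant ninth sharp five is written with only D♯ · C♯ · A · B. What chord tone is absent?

B dominant ninth sharp five = B, D♯, F𝄪, A, C♯. The voicing lacks the 5th (augmented 5th), F𝄪.

F𝄪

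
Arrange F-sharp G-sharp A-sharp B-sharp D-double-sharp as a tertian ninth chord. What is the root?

Arranged so that each adjacent pair is a third by letter name: G-sharp – B-sharp – D-double-sharp – F-sharp – A-sharp.
The bottom of that stack, G-sharp, is the root (this is G-sharp dominant ninth sharp five).

G-sharp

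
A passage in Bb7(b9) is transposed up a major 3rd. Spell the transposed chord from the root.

Bb up a major 3rd → D. New chord: D dominant seventh flat nine.
root → D
3rd (major 3rd) → F#
5th (perfect 5th) → A
7th (minor 7th) → C
9th (minor 9th) → Eb

D, F#, A, C, Eb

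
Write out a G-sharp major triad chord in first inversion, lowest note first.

In root position, G-sharp major triad is G♯–B♯–D♯.
First inversion puts the third (B♯) in the bass.

B♯ – D♯ – G♯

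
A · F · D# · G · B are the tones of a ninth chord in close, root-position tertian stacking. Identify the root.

G

Arranged so that each adjacent pair is a third by letter name: G – B – D# – F – A.
The bottom of that stack, G, is the root (this is G dominant ninth sharp five).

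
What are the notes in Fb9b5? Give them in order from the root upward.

Fb9b5 is a dominant ninth flat five built on Fb.
- root: Fb
- major 3rd: Ab
- diminished 5th: Cbb
- minor 7th: Ebb
- major 9th: Gb

Fb Ab Cbb Ebb Gb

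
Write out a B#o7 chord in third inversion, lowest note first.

A, B♯, D♯, F♯

B#o7 = B♯–D♯–F♯–A; third inversion → seventh (A) lowest.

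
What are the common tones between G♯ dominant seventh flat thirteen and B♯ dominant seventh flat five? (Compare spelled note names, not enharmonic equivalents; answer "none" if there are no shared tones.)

G♯ dominant seventh flat thirteen: G# B# D# F# E
B♯ dominant seventh flat five: B# D## F# A#
Common to both → B#, F#.

B# F#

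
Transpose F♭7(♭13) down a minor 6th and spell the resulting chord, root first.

A minor 6th down from Fb is Ab, so the new chord is Ab dominant seventh flat thirteen.
- root: Ab
- major 3rd: C
- perfect 5th: Eb
- minor 7th: Gb
- minor 13th: Fb

Ab, C, Eb, Gb, Fb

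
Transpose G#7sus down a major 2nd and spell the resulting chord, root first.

A major 2nd down from G# is F#, so the new chord is F# dominant seventh suspended fourth.
- root: F#
- perfect 4th: B
- perfect 5th: C#
- minor 7th: E

F# – B – C# – E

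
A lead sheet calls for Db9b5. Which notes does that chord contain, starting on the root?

Root D♭, quality dominant ninth flat five:
root → D♭
3rd (major 3rd) → F
5th (diminished 5th) → A𝄫
7th (minor 7th) → C♭
9th (major 9th) → E♭

D♭, F, A𝄫, C♭, E♭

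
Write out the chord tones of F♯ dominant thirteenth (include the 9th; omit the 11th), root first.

Root F-sharp, quality dominant thirteenth:
- root: F-sharp
- major 3rd: A-sharp
- perfect 5th: C-sharp
- minor 7th: E
- major 9th: G-sharp
- major 13th: D-sharp

F-sharp, A-sharp, C-sharp, E, G-sharp, D-sharp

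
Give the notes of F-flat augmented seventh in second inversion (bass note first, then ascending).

In root position, F-flat augmented seventh is F-flat–A-flat–C–E-double-flat.
Second inversion puts the fifth (C) in the bass.

C – E-double-flat – F-flat – A-flat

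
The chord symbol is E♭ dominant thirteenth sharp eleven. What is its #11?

A

Root of E♭ dominant thirteenth sharp eleven = Eb. The 11th is an augmented 11th: Eb up an augmented 11th → A.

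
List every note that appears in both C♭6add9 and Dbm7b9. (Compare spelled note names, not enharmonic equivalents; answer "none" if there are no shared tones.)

Cb, Ab, Db

C♭6add9 = Cb, Eb, Gb, Ab, Db.
Dbm7b9 = Db, Fb, Ab, Cb, Ebb.
Shared: Cb, Ab, Db.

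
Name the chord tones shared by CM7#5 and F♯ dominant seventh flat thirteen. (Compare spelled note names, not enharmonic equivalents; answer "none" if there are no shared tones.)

E

CM7#5 = C, E, G#, B.
F♯ dominant seventh flat thirteen = F#, A#, C#, E, D.
Shared: E.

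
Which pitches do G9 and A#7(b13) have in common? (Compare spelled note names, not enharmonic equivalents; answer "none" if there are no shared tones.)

G9 = G, B, D, F, A.
A#7(b13) = A♯, C𝄪, E♯, G♯, F♯.
Shared: none.

none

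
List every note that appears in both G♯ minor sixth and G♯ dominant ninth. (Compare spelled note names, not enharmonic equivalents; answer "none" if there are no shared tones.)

G-sharp  D-sharp

G♯ minor sixth: G-sharp B D-sharp E-sharp
G♯ dominant ninth: G-sharp B-sharp D-sharp F-sharp A-sharp
Common to both → G-sharp, D-sharp.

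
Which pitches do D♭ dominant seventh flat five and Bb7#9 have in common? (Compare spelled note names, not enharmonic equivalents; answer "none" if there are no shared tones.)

F

D♭ dominant seventh flat five: Db F Abb Cb
Bb7#9: Bb D F Ab C#
Common to both → F.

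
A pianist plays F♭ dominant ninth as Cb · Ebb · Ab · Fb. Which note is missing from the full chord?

The full F♭ dominant ninth chord is Fb, Ab, Cb, Ebb, Gb.
Comparing with the voicing, the major 9th (9th) — Gb — is absent.

Gb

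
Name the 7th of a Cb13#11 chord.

Root of Cb13#11 = C♭. The 7th is a minor 7th: C♭ up a minor 7th → B𝄫.

B𝄫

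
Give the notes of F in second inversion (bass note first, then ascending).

C, F, A

F = F–A–C; second inversion → fifth (C) lowest.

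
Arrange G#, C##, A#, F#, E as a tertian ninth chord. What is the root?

F#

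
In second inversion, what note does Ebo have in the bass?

Ebo = Eb–Gb–Bbb. Second inversion → fifth in the bass = Bbb.

Bbb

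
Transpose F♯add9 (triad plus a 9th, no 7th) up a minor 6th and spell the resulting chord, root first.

D – F# – A – E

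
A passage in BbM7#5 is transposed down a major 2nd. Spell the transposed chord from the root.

Ab, C, E, G

A major 2nd down from Bb is Ab, so the new chord is Ab augmented major seventh.
Ab — root
C — major 3rd
E — augmented 5th
G — major 7th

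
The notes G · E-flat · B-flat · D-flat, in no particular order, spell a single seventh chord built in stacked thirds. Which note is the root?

Stacking in thirds gives E-flat – G – B-flat – D-flat, so E-flat is the root — E-flat dominant seventh.

E-flat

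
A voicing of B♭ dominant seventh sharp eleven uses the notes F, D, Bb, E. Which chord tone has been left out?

The full B♭ dominant seventh sharp eleven chord is Bb, D, F, Ab, E.
Comparing with the voicing, the minor 7th (7th) — Ab — is absent.

Ab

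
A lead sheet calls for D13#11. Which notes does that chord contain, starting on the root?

D13#11: dominant thirteenth sharp eleven on D.
- root: D
- major 3rd: F#
- perfect 5th: A
- minor 7th: C
- major 9th: E
- augmented 11th: G#
- major 13th: B

D – F# – A – C – E – G# – B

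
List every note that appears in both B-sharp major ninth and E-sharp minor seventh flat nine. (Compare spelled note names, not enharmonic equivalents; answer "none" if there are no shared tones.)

B#

B-sharp major ninth: B# D## F## A## C##
E-sharp minor seventh flat nine: E# G# B# D# F#
Common to both → B#.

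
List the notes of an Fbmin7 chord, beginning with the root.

Fbmin7 is a minor seventh built on F♭.
F♭ — root
A𝄫 — minor 3rd
C♭ — perfect 5th
E𝄫 — minor 7th

F♭ A𝄫 C♭ E𝄫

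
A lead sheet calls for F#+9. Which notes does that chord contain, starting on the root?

F#, A#, C##, E, G#

F#+9: dominant ninth sharp five on F#.
root → F#
3rd (major 3rd) → A#
5th (augmented 5th) → C##
7th (minor 7th) → E
9th (major 9th) → G#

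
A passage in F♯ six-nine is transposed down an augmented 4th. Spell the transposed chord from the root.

C, E, G, A, D

F# down an augmented 4th → C. New chord: C six-nine.
root → C
3rd (major 3rd) → E
5th (perfect 5th) → G
6th (major 6th) → A
9th (major 9th) → D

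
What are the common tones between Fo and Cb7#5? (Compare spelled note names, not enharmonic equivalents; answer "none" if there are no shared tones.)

Cb

Fo: F Ab Cb
Cb7#5: Cb Eb G Bbb
Common to both → Cb.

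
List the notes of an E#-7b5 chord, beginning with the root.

E#, G#, B, D#

E#-7b5: half-diminished seventh on E#.
Root: E#
Minor 3rd (3rd): G#
Diminished 5th (5th): B
Minor 7th (7th): D#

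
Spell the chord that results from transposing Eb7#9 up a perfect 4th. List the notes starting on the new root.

Ab, C, Eb, Gb, B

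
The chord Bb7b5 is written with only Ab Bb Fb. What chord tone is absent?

D

Bb7b5 = Bb, D, Fb, Ab. The voicing lacks the 3rd (major 3rd), D.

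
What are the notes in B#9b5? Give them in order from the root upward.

B#9b5: dominant ninth flat five on B#.
Root: B#
Major 3rd (3rd): D##
Diminished 5th (5th): F#
Minor 7th (7th): A#
Major 9th (9th): C##

B# D## F# A# C##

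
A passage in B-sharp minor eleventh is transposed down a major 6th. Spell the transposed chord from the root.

D#, F#, A#, C#, E#, G#

Transposed root: B# → D# (major 6th down). So we spell D# minor eleventh:
D# — root
F# — minor 3rd
A# — perfect 5th
C# — minor 7th
E# — major 9th
G# — perfect 11th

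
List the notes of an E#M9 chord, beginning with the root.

E#  G##  B#  D##  F##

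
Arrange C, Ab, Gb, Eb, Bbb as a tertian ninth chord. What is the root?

Ab

Stacking in thirds gives Ab – C – Eb – Gb – Bbb, so Ab is the root — Ab dominant seventh flat nine.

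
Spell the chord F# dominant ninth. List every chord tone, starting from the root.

F# – A# – C# – E – G#

Root F#, quality dominant ninth:
F# — root
A# — major 3rd
C# — perfect 5th
E — minor 7th
G# — major 9th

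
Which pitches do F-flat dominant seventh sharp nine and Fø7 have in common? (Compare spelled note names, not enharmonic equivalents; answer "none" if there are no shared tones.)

Ab – Cb

F-flat dominant seventh sharp nine: Fb Ab Cb Ebb G
Fø7: F Ab Cb Eb
Common to both → Ab, Cb.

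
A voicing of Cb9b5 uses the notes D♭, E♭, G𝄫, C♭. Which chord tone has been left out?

The full Cb9b5 chord is C♭, E♭, G𝄫, B𝄫, D♭.
Comparing with the voicing, the minor 7th (7th) — B𝄫 — is absent.

B𝄫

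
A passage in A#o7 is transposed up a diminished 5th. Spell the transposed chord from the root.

E G Bb Db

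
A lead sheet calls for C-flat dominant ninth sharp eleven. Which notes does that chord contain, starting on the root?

C-flat dominant ninth sharp eleven is a dominant ninth sharp eleven built on C-flat.
- root: C-flat
- major 3rd: E-flat
- perfect 5th: G-flat
- minor 7th: B-double-flat
- major 9th: D-flat
- augmented 11th: F

C-flat, E-flat, G-flat, B-double-flat, D-flat, F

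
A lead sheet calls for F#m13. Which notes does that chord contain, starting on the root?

F#  A  C#  E  G#  B  D#

F#m13: minor thirteenth on F#.
root → F#
3rd (minor 3rd) → A
5th (perfect 5th) → C#
7th (minor 7th) → E
9th (major 9th) → G#
11th (perfect 11th) → B
13th (major 13th) → D#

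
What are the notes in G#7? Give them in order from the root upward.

G#, B#, D#, F#

G#7: dominant seventh on G#.
Root: G#
Major 3rd (3rd): B#
Perfect 5th (5th): D#
Minor 7th (7th): F#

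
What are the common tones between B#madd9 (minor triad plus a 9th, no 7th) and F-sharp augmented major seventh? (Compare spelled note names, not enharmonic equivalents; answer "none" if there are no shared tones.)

B#madd9: B♯ D♯ F𝄪 C𝄪
F-sharp augmented major seventh: F♯ A♯ C𝄪 E♯
Common to both → C𝄪.

C𝄪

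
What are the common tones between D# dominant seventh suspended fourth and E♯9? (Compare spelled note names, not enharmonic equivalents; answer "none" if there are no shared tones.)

D# dominant seventh suspended fourth = D#, G#, A#, C#.
E♯9 = E#, G##, B#, D#, F##.
Shared: D#.

D#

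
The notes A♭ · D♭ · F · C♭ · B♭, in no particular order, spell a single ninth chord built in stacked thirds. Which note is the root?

Stacking in thirds gives B♭ – D♭ – F – A♭ – C♭, so B♭ is the root — B♭ minor seventh flat nine.

B♭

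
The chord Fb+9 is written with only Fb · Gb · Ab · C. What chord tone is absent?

The full Fb+9 chord is Fb, Ab, C, Ebb, Gb.
Comparing with the voicing, the minor 7th (7th) — Ebb — is absent.

Ebb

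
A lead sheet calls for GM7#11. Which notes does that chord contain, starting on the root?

GM7#11: major seventh sharp eleven on G.
- root: G
- major 3rd: B
- perfect 5th: D
- major 7th: F#
- augmented 11th: C#

G B D F# C#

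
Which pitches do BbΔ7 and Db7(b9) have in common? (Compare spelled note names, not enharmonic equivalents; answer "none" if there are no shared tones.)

F

BbΔ7: Bb D F A
Db7(b9): Db F Ab Cb Ebb
Common to both → F.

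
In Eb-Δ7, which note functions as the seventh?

D

Root of Eb-Δ7 = E♭. The 7th is a major 7th: E♭ up a major 7th → D.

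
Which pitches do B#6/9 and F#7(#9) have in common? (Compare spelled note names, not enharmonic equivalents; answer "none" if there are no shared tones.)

B#6/9: B♯ D𝄪 F𝄪 G𝄪 C𝄪
F#7(#9): F♯ A♯ C♯ E G𝄪
Common to both → G𝄪.

G𝄪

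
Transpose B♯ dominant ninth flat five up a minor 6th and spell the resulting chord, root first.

G-sharp, B-sharp, D, F-sharp, A-sharp

Transposed root: B-sharp → G-sharp (minor 6th up). So we spell G-sharp dominant ninth flat five:
G-sharp — root
B-sharp — major 3rd
D — diminished 5th
F-sharp — minor 7th
A-sharp — major 9th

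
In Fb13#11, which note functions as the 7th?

Fb13#11 is built on F♭; its 7th is a minor 7th above the root.
A seventh above F uses the letter E, and the minor 7th above F♭ is E𝄫.

E𝄫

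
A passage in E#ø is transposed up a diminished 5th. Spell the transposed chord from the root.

B, D, F, A

E♯ up a diminished 5th → B. New chord: B half-diminished seventh.
root → B
3rd (minor 3rd) → D
5th (diminished 5th) → F
7th (minor 7th) → A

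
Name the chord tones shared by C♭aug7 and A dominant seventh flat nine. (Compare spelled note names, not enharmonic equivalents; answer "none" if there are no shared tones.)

C♭aug7 = Cb, Eb, G, Bbb.
A dominant seventh flat nine = A, C#, E, G, Bb.
Shared: G.

G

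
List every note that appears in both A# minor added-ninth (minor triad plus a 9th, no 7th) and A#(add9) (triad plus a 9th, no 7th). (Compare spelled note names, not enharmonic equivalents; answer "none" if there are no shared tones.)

A#  E#  B#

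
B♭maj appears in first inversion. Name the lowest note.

D

B♭maj in root position is Bb–D–F.
First inversion places the third in the bass, which is D.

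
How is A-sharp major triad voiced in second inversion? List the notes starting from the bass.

A-sharp major triad = A♯–C𝄪–E♯; second inversion → fifth (E♯) lowest.

E♯  A♯  C𝄪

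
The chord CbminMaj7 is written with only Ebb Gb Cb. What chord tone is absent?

Bb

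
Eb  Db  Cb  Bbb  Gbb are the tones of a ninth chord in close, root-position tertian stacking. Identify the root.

Cb

Arranged so that each adjacent pair is a third by letter name: Cb – Eb – Gbb – Bbb – Db.
The bottom of that stack, Cb, is the root (this is Cb dominant ninth flat five).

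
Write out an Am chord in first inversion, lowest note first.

In root position, Am is A–C–E.
First inversion puts the third (C) in the bass.

C, E, A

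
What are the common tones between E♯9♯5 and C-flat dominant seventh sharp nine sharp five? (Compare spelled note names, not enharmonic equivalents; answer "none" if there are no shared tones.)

E♯9♯5: E# G## B## D# F##
C-flat dominant seventh sharp nine sharp five: Cb Eb G Bbb D
Common to both → none.

none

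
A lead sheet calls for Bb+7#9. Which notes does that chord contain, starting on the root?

B♭  D  F♯  A♭  C♯

Bb+7#9: dominant seventh sharp nine sharp five on B♭.
root → B♭
3rd (major 3rd) → D
5th (augmented 5th) → F♯
7th (minor 7th) → A♭
9th (augmented 9th) → C♯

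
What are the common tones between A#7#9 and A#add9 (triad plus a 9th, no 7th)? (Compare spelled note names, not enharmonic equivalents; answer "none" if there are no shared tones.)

A#7#9 = A#, C##, E#, G#, B##.
A#add9 = A#, C##, E#, B#.
Shared: A#, C##, E#.

A#  C##  E#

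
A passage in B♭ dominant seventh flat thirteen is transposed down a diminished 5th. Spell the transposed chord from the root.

E – G# – B – D – C

A diminished 5th down from Bb is E, so the new chord is E dominant seventh flat thirteen.
E — root
G# — major 3rd
B — perfect 5th
D — minor 7th
C — minor 13th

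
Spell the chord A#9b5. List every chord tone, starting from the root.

Root A#, quality dominant ninth flat five:
- root: A#
- major 3rd: C##
- diminished 5th: E
- minor 7th: G#
- major 9th: B#

A# C## E G# B#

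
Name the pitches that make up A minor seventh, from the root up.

Root A, quality minor seventh:
root → A
3rd (minor 3rd) → C
5th (perfect 5th) → E
7th (minor 7th) → G

A, C, E, G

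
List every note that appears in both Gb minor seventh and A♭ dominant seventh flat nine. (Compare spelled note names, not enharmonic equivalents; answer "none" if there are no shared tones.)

Gb – Bbb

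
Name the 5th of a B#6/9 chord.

B#6/9 is built on B#; its 5th is a perfect 5th above the root.
A fifth above B uses the letter F, and the perfect 5th above B# is F##.

F##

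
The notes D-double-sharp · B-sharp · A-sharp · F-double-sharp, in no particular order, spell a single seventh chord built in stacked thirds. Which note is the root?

Stacking in thirds gives B-sharp – D-double-sharp – F-double-sharp – A-sharp, so B-sharp is the root — B-sharp dominant seventh.

B-sharp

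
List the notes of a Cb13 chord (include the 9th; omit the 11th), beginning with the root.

Cb, Eb, Gb, Bbb, Db, Ab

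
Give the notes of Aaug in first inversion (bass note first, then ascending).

In root position, Aaug is A–C♯–E♯.
First inversion puts the third (C♯) in the bass.

C♯, E♯, A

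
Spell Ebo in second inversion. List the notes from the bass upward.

Bbb, Eb, Gb

Ebo = Eb–Gb–Bbb; second inversion → fifth (Bbb) lowest.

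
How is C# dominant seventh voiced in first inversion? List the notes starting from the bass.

In root position, C# dominant seventh is C-sharp–E-sharp–G-sharp–B.
First inversion puts the third (E-sharp) in the bass.

E-sharp  G-sharp  B  C-sharp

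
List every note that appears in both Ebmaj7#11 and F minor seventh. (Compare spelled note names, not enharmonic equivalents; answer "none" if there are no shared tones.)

Ebmaj7#11: Eb G Bb D A
F minor seventh: F Ab C Eb
Common to both → Eb.

Eb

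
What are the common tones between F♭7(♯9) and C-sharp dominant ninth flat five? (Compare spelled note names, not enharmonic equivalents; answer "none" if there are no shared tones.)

F♭7(♯9): Fb Ab Cb Ebb G
C-sharp dominant ninth flat five: C# E# G B D#
Common to both → G.

G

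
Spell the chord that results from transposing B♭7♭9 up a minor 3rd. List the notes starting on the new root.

Db, F, Ab, Cb, Ebb

Bb up a minor 3rd → Db. New chord: Db dominant seventh flat nine.
root → Db
3rd (major 3rd) → F
5th (perfect 5th) → Ab
7th (minor 7th) → Cb
9th (minor 9th) → Ebb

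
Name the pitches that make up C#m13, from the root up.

C♯ – E – G♯ – B – D♯ – F♯ – A♯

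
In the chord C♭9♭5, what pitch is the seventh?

Root of C♭9♭5 = Cb. The 7th is a minor 7th: Cb up a minor 7th → Bbb.

Bbb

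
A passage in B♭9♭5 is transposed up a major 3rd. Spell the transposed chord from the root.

D, F#, Ab, C, E

Transposed root: Bb → D (major 3rd up). So we spell D dominant ninth flat five:
D — root
F# — major 3rd
Ab — diminished 5th
C — minor 7th
E — major 9th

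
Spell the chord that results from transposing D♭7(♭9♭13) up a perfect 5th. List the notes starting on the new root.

Ab  C  Eb  Gb  Bbb  Fb

Db up a perfect 5th → Ab. New chord: Ab dominant seventh flat nine flat thirteen.
- root: Ab
- major 3rd: C
- perfect 5th: Eb
- minor 7th: Gb
- minor 9th: Bbb
- minor 13th: Fb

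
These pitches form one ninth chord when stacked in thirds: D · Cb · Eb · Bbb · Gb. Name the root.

Arranged so that each adjacent pair is a third by letter name: Cb – Eb – Gb – Bbb – D.
The bottom of that stack, Cb, is the root (this is Cb dominant seventh sharp nine).

Cb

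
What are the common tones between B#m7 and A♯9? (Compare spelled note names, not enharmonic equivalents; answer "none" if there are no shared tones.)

B♯  A♯

B#m7: B♯ D♯ F𝄪 A♯
A♯9: A♯ C𝄪 E♯ G♯ B♯
Common to both → B♯, A♯.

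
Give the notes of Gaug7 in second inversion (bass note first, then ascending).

D#, F, G, B

In root position, Gaug7 is G–B–D#–F.
Second inversion puts the fifth (D#) in the bass.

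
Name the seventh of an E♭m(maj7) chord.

Root of E♭m(maj7) = Eb. The 7th is a major 7th: Eb up a major 7th → D.

D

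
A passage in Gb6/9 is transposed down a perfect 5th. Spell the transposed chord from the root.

Gb down a perfect 5th → Cb. New chord: Cb six-nine.
root → Cb
3rd (major 3rd) → Eb
5th (perfect 5th) → Gb
6th (major 6th) → Ab
9th (major 9th) → Db

Cb Eb Gb Ab Db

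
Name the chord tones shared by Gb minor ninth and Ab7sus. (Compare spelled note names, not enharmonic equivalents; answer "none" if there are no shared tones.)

Gb minor ninth: Gb Bbb Db Fb Ab
Ab7sus: Ab Db Eb Gb
Common to both → Gb, Db, Ab.

Gb Db Ab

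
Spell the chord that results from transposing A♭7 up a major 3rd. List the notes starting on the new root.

C, E, G, Bb

Transposed root: Ab → C (major 3rd up). So we spell C dominant seventh:
Root: C
Major 3rd (3rd): E
Perfect 5th (5th): G
Minor 7th (7th): Bb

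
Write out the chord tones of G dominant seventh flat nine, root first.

Root G, quality dominant seventh flat nine:
root → G
3rd (major 3rd) → B
5th (perfect 5th) → D
7th (minor 7th) → F
9th (minor 9th) → A♭

G, B, D, F, A♭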